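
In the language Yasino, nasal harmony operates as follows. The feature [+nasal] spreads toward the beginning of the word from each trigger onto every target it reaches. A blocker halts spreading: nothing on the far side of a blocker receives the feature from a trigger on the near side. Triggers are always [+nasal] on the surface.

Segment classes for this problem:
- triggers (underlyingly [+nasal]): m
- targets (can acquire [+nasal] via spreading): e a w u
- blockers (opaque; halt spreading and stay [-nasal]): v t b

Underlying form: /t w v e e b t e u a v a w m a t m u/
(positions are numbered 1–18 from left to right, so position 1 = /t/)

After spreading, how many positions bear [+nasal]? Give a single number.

4

From /m/ at 14 leftward: 13 /w/ → [+nasal]; 12 /a/ → [+nasal]; 11 /v/ blocks.
From /m/ at 17 leftward: 16 /t/ blocks.
Targets with no active source: positions 2 4 5 8 9 10 15 18 stay [-nasal].
[+nasal] positions on the surface: 12 13 14 17.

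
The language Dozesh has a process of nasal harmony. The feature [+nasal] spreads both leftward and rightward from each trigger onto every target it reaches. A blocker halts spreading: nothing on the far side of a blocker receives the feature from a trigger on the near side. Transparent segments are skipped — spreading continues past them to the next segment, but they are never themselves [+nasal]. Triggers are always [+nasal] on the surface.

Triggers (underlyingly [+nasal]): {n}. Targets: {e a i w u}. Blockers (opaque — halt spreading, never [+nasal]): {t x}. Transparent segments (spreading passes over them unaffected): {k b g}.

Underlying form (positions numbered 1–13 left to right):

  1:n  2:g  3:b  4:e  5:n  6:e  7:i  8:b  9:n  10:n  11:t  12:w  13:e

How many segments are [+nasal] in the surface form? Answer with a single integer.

7

From /n/ at 1 rightward: 2 /g/ transparent; 3 /b/ transparent; 4 /e/ → [+nasal]; 5 /n/ is itself a trigger — this domain ends here.
From /n/ at 1 leftward: word edge.
From /n/ at 5 rightward: 6 /e/ → [+nasal]; 7 /i/ → [+nasal]; 8 /b/ transparent; 9 /n/ is itself a trigger — this domain ends here.
From /n/ at 5 leftward: 4 /e/ → [+nasal]; 3 /b/ transparent; 2 /g/ transparent; 1 /n/ is itself a trigger — this domain ends here.
From /n/ at 9 rightward: 10 /n/ is itself a trigger — this domain ends here.
From /n/ at 9 leftward: 8 /b/ transparent; 7 /i/ → [+nasal]; 6 /e/ → [+nasal]; 5 /n/ is itself a trigger — this domain ends here.
From /n/ at 10 rightward: 11 /t/ blocks.
From /n/ at 10 leftward: 9 /n/ is itself a trigger — this domain ends here.
Targets with no active source: positions 12 13 stay [-nasal].
[+nasal] positions on the surface: 1 4 5 6 7 9 10.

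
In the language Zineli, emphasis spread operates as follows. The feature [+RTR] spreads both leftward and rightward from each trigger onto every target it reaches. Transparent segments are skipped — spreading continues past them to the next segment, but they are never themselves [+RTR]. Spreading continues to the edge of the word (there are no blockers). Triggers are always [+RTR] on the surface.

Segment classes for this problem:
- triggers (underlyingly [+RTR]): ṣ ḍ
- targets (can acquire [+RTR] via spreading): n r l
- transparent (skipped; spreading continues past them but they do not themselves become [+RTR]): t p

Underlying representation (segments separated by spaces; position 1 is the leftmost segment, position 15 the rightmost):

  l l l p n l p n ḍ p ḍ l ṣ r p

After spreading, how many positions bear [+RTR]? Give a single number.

From /ḍ/ at 9 rightward: 10 /p/ transparent; 11 /ḍ/ is itself a trigger — this domain ends here.
From /ḍ/ at 9 leftward: 8 /n/ → [+RTR]; 7 /p/ transparent; 6 /l/ → [+RTR]; 5 /n/ → [+RTR]; 4 /p/ transparent; 3 /l/ → [+RTR]; 2 /l/ → [+RTR]; 1 /l/ → [+RTR]; word edge.
From /ḍ/ at 11 rightward: 12 /l/ → [+RTR]; 13 /ṣ/ is itself a trigger — this domain ends here.
From /ḍ/ at 11 leftward: 10 /p/ transparent; 9 /ḍ/ is itself a trigger — this domain ends here.
From /ṣ/ at 13 rightward: 14 /r/ → [+RTR]; 15 /p/ transparent; word edge.
From /ṣ/ at 13 leftward: 12 /l/ → [+RTR]; 11 /ḍ/ is itself a trigger — this domain ends here.
[+RTR] positions on the surface: 1 2 3 5 6 8 9 11 12 13 14.

11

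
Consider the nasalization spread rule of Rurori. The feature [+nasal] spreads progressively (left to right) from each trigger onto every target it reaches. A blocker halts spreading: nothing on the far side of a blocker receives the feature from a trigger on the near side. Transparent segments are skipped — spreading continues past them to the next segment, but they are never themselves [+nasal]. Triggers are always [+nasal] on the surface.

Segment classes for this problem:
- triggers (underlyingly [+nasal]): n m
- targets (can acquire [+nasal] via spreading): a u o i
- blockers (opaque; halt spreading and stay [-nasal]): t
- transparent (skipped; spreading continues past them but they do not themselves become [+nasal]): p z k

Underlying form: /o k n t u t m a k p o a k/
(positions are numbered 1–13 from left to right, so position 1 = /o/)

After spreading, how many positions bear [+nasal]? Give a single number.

5

From /n/ at 3 rightward: 4 /t/ blocks.
From /m/ at 7 rightward: 8 /a/ → [+nasal]; 9 /k/ transparent; 10 /p/ transparent; 11 /o/ → [+nasal]; 12 /a/ → [+nasal]; 13 /k/ transparent; word edge.
Targets with no active source: positions 1 5 stay [-nasal].
[+nasal] positions on the surface: 3 7 8 11 12.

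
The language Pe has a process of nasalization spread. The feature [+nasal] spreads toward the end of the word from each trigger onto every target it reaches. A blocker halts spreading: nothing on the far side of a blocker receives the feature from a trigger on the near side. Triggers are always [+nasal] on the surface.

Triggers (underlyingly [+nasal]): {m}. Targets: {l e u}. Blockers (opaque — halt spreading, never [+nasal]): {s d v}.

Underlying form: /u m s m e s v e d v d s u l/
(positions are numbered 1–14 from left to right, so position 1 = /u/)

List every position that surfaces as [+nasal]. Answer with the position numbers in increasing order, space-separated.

From /m/ at 2 rightward: 3 /s/ blocks.
From /m/ at 4 rightward: 5 /e/ → [+nasal]; 6 /s/ blocks.
Targets with no active source: positions 1 8 13 14 stay [-nasal].

2 4 5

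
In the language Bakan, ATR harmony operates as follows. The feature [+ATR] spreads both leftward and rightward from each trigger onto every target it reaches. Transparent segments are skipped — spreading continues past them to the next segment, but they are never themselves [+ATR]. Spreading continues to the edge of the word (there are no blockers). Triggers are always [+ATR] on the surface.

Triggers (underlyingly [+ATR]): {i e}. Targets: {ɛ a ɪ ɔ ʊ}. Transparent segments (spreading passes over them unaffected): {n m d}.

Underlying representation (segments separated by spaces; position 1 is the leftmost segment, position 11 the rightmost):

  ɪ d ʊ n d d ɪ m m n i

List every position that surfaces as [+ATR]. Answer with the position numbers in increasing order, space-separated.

From /i/ at 11 rightward: word edge.
From /i/ at 11 leftward: 10 /n/ transparent; 9 /m/ transparent; 8 /m/ transparent; 7 /ɪ/ → [+ATR]; 6 /d/ transparent; 5 /d/ transparent; 4 /n/ transparent; 3 /ʊ/ → [+ATR]; 2 /d/ transparent; 1 /ɪ/ → [+ATR]; word edge.

1 3 7 11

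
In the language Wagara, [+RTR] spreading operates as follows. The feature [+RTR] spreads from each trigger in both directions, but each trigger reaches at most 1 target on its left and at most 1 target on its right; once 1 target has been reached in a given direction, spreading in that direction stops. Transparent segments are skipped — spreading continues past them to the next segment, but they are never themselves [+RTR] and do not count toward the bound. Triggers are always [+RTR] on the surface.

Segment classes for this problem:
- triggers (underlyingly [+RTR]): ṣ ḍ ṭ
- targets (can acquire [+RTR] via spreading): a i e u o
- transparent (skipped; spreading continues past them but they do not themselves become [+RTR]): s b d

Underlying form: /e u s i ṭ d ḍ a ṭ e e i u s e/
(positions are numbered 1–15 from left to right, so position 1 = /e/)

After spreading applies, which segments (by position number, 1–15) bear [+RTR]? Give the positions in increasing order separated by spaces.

4 5 7 8 9 10

From /ṭ/ at 5 rightward: 6 /d/ transparent; 7 /ḍ/ is itself a trigger — this domain ends here.
From /ṭ/ at 5 leftward: 4 /i/ → [+RTR]; bound reached.
From /ḍ/ at 7 rightward: 8 /a/ → [+RTR]; bound reached.
From /ḍ/ at 7 leftward: 6 /d/ transparent; 5 /ṭ/ is itself a trigger — this domain ends here.
From /ṭ/ at 9 rightward: 10 /e/ → [+RTR]; bound reached.
From /ṭ/ at 9 leftward: 8 /a/ → [+RTR]; bound reached.
Targets with no active source: positions 1 2 11 12 13 15 stay [-emphatic].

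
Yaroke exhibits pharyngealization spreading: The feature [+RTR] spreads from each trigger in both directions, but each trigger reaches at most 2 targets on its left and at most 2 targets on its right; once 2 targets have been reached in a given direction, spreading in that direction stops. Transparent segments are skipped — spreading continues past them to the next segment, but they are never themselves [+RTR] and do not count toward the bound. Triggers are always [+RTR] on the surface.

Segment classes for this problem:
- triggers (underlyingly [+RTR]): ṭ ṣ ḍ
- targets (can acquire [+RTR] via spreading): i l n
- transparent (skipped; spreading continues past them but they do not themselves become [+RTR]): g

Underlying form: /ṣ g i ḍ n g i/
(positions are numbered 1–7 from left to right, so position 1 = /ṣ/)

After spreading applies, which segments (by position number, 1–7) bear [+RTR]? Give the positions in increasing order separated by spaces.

From /ṣ/ at 1 rightward: 2 /g/ transparent; 3 /i/ → [+RTR]; 4 /ḍ/ is itself a trigger — this domain ends here.
From /ṣ/ at 1 leftward: word edge.
From /ḍ/ at 4 rightward: 5 /n/ → [+RTR]; 6 /g/ transparent; 7 /i/ → [+RTR]; bound reached.
From /ḍ/ at 4 leftward: 3 /i/ → [+RTR]; 2 /g/ transparent; 1 /ṣ/ is itself a trigger — this domain ends here.

1 3 4 5 7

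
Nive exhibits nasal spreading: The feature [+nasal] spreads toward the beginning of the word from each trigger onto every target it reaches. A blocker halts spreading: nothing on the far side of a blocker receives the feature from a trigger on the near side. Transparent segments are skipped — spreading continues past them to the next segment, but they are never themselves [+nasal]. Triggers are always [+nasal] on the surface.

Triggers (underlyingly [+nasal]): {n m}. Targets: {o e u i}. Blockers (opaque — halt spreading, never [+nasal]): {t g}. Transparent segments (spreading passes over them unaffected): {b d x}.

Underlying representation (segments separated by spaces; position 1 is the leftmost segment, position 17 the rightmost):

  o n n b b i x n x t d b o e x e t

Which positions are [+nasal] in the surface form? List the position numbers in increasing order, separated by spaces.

From /n/ at 2 leftward: 1 /o/ → [+nasal]; word edge.
From /n/ at 3 leftward: 2 /n/ is itself a trigger — this domain ends here.
From /n/ at 8 leftward: 7 /x/ transparent; 6 /i/ → [+nasal]; 5 /b/ transparent; 4 /b/ transparent; 3 /n/ is itself a trigger — this domain ends here.
Targets with no active source: positions 13 14 16 stay [-nasal].

1 2 3 6 8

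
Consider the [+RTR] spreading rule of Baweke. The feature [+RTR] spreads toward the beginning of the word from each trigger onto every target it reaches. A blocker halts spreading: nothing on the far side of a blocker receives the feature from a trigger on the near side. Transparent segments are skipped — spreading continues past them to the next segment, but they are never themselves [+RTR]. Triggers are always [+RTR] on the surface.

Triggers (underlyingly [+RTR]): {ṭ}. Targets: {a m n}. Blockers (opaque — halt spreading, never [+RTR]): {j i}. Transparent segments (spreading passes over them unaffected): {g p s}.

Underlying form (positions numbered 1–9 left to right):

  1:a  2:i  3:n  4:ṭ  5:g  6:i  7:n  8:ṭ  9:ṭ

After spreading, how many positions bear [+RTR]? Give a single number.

5

From /ṭ/ at 4 leftward: 3 /n/ → [+RTR]; 2 /i/ blocks.
From /ṭ/ at 8 leftward: 7 /n/ → [+RTR]; 6 /i/ blocks.
From /ṭ/ at 9 leftward: 8 /ṭ/ is itself a trigger — this domain ends here.
Target with no active source: position 1 stays [-emphatic].
[+RTR] positions on the surface: 3 4 7 8 9.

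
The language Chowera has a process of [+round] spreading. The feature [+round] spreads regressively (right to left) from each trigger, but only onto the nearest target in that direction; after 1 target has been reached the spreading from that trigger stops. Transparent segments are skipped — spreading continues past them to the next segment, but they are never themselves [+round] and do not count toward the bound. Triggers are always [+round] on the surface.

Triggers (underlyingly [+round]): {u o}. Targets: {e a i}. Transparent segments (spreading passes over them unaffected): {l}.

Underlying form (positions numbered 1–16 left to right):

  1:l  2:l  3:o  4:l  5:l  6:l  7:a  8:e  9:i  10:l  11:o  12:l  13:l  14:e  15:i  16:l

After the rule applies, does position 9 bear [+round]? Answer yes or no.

From /o/ at 3 leftward: 2 /l/ transparent; 1 /l/ transparent; word edge.
From /o/ at 11 leftward: 10 /l/ transparent; 9 /i/ → [+round]; bound reached.
Targets with no active source: positions 7 8 14 15 stay [-round].
[+round] positions on the surface: 3 9 11.

yes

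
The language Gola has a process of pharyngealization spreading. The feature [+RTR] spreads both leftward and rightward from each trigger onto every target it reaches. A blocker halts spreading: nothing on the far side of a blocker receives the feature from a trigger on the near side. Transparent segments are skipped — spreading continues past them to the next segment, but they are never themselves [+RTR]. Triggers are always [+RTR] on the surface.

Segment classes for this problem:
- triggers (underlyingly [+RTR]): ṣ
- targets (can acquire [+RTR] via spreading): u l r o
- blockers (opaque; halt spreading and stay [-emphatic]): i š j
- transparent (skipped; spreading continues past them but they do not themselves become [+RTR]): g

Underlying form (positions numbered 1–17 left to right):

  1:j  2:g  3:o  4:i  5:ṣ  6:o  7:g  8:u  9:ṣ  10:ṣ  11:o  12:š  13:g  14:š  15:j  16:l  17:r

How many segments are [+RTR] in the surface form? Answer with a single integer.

From /ṣ/ at 5 rightward: 6 /o/ → [+RTR]; 7 /g/ transparent; 8 /u/ → [+RTR]; 9 /ṣ/ is itself a trigger — this domain ends here.
From /ṣ/ at 5 leftward: 4 /i/ blocks.
From /ṣ/ at 9 rightward: 10 /ṣ/ is itself a trigger — this domain ends here.
From /ṣ/ at 9 leftward: 8 /u/ → [+RTR]; 7 /g/ transparent; 6 /o/ → [+RTR]; 5 /ṣ/ is itself a trigger — this domain ends here.
From /ṣ/ at 10 rightward: 11 /o/ → [+RTR]; 12 /š/ blocks.
From /ṣ/ at 10 leftward: 9 /ṣ/ is itself a trigger — this domain ends here.
Targets with no active source: positions 3 16 17 stay [-emphatic].
[+RTR] positions on the surface: 5 6 8 9 10 11.

6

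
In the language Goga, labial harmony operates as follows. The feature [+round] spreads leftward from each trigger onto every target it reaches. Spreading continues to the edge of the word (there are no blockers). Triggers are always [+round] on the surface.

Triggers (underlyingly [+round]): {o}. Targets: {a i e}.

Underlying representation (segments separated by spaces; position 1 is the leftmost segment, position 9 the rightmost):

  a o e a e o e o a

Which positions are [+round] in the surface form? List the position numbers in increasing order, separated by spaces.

From /o/ at 2 leftward: 1 /a/ → [+round]; word edge.
From /o/ at 6 leftward: 5 /e/ → [+round]; 4 /a/ → [+round]; 3 /e/ → [+round]; 2 /o/ is itself a trigger — this domain ends here.
From /o/ at 8 leftward: 7 /e/ → [+round]; 6 /o/ is itself a trigger — this domain ends here.
Target with no active source: position 9 stays [-round].

1 2 3 4 5 6 7 8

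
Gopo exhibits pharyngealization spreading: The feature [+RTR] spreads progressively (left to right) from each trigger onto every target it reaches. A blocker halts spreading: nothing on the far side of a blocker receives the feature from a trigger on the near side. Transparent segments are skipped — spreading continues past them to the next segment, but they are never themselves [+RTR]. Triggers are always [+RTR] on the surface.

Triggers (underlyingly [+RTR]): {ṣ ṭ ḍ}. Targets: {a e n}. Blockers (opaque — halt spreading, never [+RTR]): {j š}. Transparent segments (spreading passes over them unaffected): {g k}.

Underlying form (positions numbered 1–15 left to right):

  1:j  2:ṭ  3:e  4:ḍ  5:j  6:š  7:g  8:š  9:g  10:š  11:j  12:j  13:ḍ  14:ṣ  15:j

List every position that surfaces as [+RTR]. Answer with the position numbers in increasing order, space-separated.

From /ṭ/ at 2 rightward: 3 /e/ → [+RTR]; 4 /ḍ/ is itself a trigger — this domain ends here.
From /ḍ/ at 4 rightward: 5 /j/ blocks.
From /ḍ/ at 13 rightward: 14 /ṣ/ is itself a trigger — this domain ends here.
From /ṣ/ at 14 rightward: 15 /j/ blocks.

2 3 4 13 14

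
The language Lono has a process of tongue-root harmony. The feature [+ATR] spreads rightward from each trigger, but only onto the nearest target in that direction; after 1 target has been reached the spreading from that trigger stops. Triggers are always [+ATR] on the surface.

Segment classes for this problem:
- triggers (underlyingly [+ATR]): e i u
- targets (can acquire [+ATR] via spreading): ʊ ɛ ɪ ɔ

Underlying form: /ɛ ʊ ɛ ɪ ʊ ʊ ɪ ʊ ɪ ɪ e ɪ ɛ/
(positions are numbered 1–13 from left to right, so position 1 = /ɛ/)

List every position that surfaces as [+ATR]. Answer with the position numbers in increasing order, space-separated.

11 12

From /e/ at 11 rightward: 12 /ɪ/ → [+ATR]; bound reached.
Targets with no active source: positions 1 2 3 4 5 6 7 8 9 10 13 stay [-ATR].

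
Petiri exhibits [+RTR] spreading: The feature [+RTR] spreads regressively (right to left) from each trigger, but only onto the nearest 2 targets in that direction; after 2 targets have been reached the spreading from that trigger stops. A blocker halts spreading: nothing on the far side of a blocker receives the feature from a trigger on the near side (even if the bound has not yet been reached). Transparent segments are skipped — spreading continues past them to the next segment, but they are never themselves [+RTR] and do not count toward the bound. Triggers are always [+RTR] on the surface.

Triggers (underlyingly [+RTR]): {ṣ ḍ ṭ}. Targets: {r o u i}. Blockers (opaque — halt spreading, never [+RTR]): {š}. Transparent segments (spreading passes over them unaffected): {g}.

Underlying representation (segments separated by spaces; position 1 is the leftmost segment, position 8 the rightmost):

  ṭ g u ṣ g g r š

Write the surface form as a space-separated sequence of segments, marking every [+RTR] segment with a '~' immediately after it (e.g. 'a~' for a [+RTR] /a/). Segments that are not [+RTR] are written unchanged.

From /ṭ/ at 1 leftward: word edge.
From /ṣ/ at 4 leftward: 3 /u/ → [+RTR]; 2 /g/ transparent; 1 /ṭ/ is itself a trigger — this domain ends here.
Target with no active source: position 7 stays [-emphatic].
[+RTR] positions on the surface: 1 3 4.

ṭ~ g u~ ṣ~ g g r š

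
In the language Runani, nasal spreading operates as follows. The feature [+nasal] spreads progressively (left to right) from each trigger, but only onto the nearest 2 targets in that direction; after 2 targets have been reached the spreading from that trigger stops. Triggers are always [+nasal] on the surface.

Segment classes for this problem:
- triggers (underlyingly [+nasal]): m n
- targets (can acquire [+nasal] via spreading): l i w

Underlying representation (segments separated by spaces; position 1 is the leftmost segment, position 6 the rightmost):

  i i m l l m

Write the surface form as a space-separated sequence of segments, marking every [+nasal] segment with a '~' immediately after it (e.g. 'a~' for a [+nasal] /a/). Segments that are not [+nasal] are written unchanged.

i i m~ l~ l~ m~

From /m/ at 3 rightward: 4 /l/ → [+nasal]; 5 /l/ → [+nasal]; bound reached.
From /m/ at 6 rightward: word edge.
Targets with no active source: positions 1 2 stay [-nasal].
[+nasal] positions on the surface: 3 4 5 6.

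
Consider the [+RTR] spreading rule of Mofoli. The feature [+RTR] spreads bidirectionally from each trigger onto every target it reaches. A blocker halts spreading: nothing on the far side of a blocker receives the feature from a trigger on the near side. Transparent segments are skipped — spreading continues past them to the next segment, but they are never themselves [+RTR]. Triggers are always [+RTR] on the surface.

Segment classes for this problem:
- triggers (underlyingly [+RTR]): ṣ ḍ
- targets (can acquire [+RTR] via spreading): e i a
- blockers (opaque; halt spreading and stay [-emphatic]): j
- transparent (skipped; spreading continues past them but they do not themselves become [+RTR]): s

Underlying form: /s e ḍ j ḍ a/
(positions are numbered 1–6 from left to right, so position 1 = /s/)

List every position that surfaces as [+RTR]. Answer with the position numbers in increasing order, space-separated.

From /ḍ/ at 3 rightward: 4 /j/ blocks.
From /ḍ/ at 3 leftward: 2 /e/ → [+RTR]; 1 /s/ transparent; word edge.
From /ḍ/ at 5 rightward: 6 /a/ → [+RTR]; word edge.
From /ḍ/ at 5 leftward: 4 /j/ blocks.

2 3 5 6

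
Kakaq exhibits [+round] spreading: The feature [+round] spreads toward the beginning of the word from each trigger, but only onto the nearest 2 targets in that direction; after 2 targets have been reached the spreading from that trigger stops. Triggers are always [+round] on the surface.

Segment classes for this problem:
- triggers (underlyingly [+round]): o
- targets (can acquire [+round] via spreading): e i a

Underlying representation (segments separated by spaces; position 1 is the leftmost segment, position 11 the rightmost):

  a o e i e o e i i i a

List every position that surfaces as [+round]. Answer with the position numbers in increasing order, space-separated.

From /o/ at 2 leftward: 1 /a/ → [+round]; word edge.
From /o/ at 6 leftward: 5 /e/ → [+round]; 4 /i/ → [+round]; bound reached.
Targets with no active source: positions 3 7 8 9 10 11 stay [-round].

1 2 4 5 6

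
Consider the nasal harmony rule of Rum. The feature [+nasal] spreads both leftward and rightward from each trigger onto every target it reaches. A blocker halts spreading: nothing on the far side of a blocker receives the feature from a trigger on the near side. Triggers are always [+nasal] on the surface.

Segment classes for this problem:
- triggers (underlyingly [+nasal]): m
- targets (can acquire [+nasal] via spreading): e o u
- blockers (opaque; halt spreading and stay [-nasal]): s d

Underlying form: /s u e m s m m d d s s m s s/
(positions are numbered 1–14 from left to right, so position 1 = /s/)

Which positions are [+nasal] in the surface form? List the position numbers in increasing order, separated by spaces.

From /m/ at 4 rightward: 5 /s/ blocks.
From /m/ at 4 leftward: 3 /e/ → [+nasal]; 2 /u/ → [+nasal]; 1 /s/ blocks.
From /m/ at 6 rightward: 7 /m/ is itself a trigger — this domain ends here.
From /m/ at 6 leftward: 5 /s/ blocks.
From /m/ at 7 rightward: 8 /d/ blocks.
From /m/ at 7 leftward: 6 /m/ is itself a trigger — this domain ends here.
From /m/ at 12 rightward: 13 /s/ blocks.
From /m/ at 12 leftward: 11 /s/ blocks.

2 3 4 6 7 12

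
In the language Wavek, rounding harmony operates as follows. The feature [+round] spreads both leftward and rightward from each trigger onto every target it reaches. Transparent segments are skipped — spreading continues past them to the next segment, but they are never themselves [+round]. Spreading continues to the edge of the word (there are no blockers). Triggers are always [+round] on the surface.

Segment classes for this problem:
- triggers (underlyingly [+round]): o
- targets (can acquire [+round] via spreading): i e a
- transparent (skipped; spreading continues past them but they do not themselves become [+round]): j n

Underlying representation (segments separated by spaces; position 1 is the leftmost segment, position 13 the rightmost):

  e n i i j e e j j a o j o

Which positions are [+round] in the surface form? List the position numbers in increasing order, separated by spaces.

From /o/ at 11 rightward: 12 /j/ transparent; 13 /o/ is itself a trigger — this domain ends here.
From /o/ at 11 leftward: 10 /a/ → [+round]; 9 /j/ transparent; 8 /j/ transparent; 7 /e/ → [+round]; 6 /e/ → [+round]; 5 /j/ transparent; 4 /i/ → [+round]; 3 /i/ → [+round]; 2 /n/ transparent; 1 /e/ → [+round]; word edge.
From /o/ at 13 rightward: word edge.
From /o/ at 13 leftward: 12 /j/ transparent; 11 /o/ is itself a trigger — this domain ends here.

1 3 4 6 7 10 11 13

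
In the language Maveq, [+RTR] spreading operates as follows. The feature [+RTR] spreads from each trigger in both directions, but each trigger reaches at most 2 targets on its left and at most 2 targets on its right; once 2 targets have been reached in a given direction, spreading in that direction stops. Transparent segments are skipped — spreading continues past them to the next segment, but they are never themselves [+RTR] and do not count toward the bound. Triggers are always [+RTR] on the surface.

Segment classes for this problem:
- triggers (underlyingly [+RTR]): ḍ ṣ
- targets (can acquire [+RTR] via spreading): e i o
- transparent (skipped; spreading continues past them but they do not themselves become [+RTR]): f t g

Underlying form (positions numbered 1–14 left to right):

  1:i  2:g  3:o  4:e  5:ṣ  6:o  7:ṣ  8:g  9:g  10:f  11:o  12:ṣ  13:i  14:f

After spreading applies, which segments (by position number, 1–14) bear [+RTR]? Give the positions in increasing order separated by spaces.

3 4 5 6 7 11 12 13

From /ṣ/ at 5 rightward: 6 /o/ → [+RTR]; 7 /ṣ/ is itself a trigger — this domain ends here.
From /ṣ/ at 5 leftward: 4 /e/ → [+RTR]; 3 /o/ → [+RTR]; bound reached.
From /ṣ/ at 7 rightward: 8 /g/ transparent; 9 /g/ transparent; 10 /f/ transparent; 11 /o/ → [+RTR]; 12 /ṣ/ is itself a trigger — this domain ends here.
From /ṣ/ at 7 leftward: 6 /o/ → [+RTR]; 5 /ṣ/ is itself a trigger — this domain ends here.
From /ṣ/ at 12 rightward: 13 /i/ → [+RTR]; 14 /f/ transparent; word edge.
From /ṣ/ at 12 leftward: 11 /o/ → [+RTR]; 10 /f/ transparent; 9 /g/ transparent; 8 /g/ transparent; 7 /ṣ/ is itself a trigger — this domain ends here.
Target with no active source: position 1 stays [-emphatic].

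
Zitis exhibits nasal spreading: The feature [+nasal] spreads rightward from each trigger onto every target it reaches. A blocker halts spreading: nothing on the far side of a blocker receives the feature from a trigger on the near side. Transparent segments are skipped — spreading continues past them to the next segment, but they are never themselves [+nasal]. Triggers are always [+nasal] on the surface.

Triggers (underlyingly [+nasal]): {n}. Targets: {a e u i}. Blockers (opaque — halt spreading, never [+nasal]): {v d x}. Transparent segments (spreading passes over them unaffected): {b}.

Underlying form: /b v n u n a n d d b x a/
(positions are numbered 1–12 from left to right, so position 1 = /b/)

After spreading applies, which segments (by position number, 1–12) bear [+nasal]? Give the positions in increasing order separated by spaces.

3 4 5 6 7

From /n/ at 3 rightward: 4 /u/ → [+nasal]; 5 /n/ is itself a trigger — this domain ends here.
From /n/ at 5 rightward: 6 /a/ → [+nasal]; 7 /n/ is itself a trigger — this domain ends here.
From /n/ at 7 rightward: 8 /d/ blocks.
Target with no active source: position 12 stays [-nasal].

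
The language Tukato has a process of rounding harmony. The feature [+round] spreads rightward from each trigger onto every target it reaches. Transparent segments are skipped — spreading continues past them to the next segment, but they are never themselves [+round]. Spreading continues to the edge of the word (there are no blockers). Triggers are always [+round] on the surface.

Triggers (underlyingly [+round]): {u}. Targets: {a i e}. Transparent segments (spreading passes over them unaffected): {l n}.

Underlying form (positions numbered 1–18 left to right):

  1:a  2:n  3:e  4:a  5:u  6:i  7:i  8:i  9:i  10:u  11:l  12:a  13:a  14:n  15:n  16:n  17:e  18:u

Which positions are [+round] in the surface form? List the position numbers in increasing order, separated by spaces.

5 6 7 8 9 10 12 13 17 18

From /u/ at 5 rightward: 6 /i/ → [+round]; 7 /i/ → [+round]; 8 /i/ → [+round]; 9 /i/ → [+round]; 10 /u/ is itself a trigger — this domain ends here.
From /u/ at 10 rightward: 11 /l/ transparent; 12 /a/ → [+round]; 13 /a/ → [+round]; 14 /n/ transparent; 15 /n/ transparent; 16 /n/ transparent; 17 /e/ → [+round]; 18 /u/ is itself a trigger — this domain ends here.
From /u/ at 18 rightward: word edge.
Targets with no active source: positions 1 3 4 stay [-round].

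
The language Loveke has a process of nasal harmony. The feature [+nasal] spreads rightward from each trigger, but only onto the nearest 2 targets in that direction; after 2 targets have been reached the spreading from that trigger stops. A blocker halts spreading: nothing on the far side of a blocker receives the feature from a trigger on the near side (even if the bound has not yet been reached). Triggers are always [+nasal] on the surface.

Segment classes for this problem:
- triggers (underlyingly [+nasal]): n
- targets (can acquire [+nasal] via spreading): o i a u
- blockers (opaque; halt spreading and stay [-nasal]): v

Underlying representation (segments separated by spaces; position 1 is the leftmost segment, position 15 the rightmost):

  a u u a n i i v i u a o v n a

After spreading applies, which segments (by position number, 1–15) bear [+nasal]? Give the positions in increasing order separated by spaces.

From /n/ at 5 rightward: 6 /i/ → [+nasal]; 7 /i/ → [+nasal]; bound reached.
From /n/ at 14 rightward: 15 /a/ → [+nasal]; word edge.
Targets with no active source: positions 1 2 3 4 9 10 11 12 stay [-nasal].

5 6 7 14 15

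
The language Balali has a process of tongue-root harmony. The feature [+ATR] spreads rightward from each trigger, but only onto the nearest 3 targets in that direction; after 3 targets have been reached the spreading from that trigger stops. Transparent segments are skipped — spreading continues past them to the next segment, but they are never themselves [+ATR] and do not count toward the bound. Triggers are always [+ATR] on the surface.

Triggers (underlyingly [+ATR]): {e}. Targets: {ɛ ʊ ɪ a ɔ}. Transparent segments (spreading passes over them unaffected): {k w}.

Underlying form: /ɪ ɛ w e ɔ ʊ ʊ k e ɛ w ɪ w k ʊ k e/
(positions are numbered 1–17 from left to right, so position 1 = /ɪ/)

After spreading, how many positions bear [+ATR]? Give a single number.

From /e/ at 4 rightward: 5 /ɔ/ → [+ATR]; 6 /ʊ/ → [+ATR]; 7 /ʊ/ → [+ATR]; bound reached.
From /e/ at 9 rightward: 10 /ɛ/ → [+ATR]; 11 /w/ transparent; 12 /ɪ/ → [+ATR]; 13 /w/ transparent; 14 /k/ transparent; 15 /ʊ/ → [+ATR]; bound reached.
From /e/ at 17 rightward: word edge.
Targets with no active source: positions 1 2 stay [-ATR].
[+ATR] positions on the surface: 4 5 6 7 9 10 12 15 17.

9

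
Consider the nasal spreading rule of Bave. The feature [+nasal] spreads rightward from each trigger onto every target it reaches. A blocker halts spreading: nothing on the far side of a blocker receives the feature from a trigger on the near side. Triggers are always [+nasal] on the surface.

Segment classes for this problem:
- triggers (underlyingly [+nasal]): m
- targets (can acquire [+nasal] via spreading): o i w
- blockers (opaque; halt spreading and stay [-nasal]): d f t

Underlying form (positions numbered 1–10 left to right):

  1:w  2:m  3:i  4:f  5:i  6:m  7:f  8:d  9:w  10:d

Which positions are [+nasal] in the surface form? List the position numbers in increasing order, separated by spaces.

2 3 6

From /m/ at 2 rightward: 3 /i/ → [+nasal]; 4 /f/ blocks.
From /m/ at 6 rightward: 7 /f/ blocks.
Targets with no active source: positions 1 5 9 stay [-nasal].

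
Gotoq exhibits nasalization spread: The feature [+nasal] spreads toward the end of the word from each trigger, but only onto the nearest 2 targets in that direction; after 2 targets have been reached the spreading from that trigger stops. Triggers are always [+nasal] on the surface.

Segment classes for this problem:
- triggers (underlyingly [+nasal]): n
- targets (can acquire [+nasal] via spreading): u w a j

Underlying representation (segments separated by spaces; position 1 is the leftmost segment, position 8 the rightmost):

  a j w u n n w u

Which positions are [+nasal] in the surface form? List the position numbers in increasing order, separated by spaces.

5 6 7 8

From /n/ at 5 rightward: 6 /n/ is itself a trigger — this domain ends here.
From /n/ at 6 rightward: 7 /w/ → [+nasal]; 8 /u/ → [+nasal]; bound reached.
Targets with no active source: positions 1 2 3 4 stay [-nasal].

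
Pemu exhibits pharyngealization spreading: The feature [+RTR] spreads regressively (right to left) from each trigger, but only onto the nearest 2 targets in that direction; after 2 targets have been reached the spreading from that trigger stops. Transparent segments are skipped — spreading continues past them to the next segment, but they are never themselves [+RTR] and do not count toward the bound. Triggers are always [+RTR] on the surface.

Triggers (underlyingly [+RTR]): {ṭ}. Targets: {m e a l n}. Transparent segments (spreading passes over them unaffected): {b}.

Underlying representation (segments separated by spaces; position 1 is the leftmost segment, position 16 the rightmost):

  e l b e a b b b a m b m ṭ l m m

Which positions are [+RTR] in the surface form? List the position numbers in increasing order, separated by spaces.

10 12 13

From /ṭ/ at 13 leftward: 12 /m/ → [+RTR]; 11 /b/ transparent; 10 /m/ → [+RTR]; bound reached.
Targets with no active source: positions 1 2 4 5 9 14 15 16 stay [-emphatic].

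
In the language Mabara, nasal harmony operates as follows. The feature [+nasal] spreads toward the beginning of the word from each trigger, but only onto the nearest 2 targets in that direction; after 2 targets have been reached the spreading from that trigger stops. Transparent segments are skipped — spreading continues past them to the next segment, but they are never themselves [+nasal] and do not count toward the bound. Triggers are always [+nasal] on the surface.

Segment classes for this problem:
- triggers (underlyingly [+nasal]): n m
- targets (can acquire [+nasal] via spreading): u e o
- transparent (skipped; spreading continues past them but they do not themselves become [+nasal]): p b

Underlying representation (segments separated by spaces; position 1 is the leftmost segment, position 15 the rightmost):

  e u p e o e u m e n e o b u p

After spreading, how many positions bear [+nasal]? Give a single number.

5

From /m/ at 8 leftward: 7 /u/ → [+nasal]; 6 /e/ → [+nasal]; bound reached.
From /n/ at 10 leftward: 9 /e/ → [+nasal]; 8 /m/ is itself a trigger — this domain ends here.
Targets with no active source: positions 1 2 4 5 11 12 14 stay [-nasal].
[+nasal] positions on the surface: 6 7 8 9 10.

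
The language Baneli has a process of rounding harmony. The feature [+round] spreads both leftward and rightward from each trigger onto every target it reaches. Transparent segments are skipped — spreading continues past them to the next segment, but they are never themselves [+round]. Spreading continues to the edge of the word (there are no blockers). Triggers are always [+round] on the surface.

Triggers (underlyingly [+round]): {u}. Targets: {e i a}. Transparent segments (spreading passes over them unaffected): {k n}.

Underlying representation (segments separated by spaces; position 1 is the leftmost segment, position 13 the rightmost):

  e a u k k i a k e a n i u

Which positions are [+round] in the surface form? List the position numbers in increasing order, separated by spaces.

From /u/ at 3 rightward: 4 /k/ transparent; 5 /k/ transparent; 6 /i/ → [+round]; 7 /a/ → [+round]; 8 /k/ transparent; 9 /e/ → [+round]; 10 /a/ → [+round]; 11 /n/ transparent; 12 /i/ → [+round]; 13 /u/ is itself a trigger — this domain ends here.
From /u/ at 3 leftward: 2 /a/ → [+round]; 1 /e/ → [+round]; word edge.
From /u/ at 13 rightward: word edge.
From /u/ at 13 leftward: 12 /i/ → [+round]; 11 /n/ transparent; 10 /a/ → [+round]; 9 /e/ → [+round]; 8 /k/ transparent; 7 /a/ → [+round]; 6 /i/ → [+round]; 5 /k/ transparent; 4 /k/ transparent; 3 /u/ is itself a trigger — this domain ends here.

1 2 3 6 7 9 10 12 13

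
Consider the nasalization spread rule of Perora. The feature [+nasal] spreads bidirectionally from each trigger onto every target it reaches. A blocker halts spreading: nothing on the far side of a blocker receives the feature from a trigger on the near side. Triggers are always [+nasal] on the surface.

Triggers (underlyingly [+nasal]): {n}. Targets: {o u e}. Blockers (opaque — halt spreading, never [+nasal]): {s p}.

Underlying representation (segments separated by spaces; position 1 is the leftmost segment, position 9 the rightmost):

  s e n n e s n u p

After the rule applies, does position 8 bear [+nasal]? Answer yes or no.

yes

From /n/ at 3 rightward: 4 /n/ is itself a trigger — this domain ends here.
From /n/ at 3 leftward: 2 /e/ → [+nasal]; 1 /s/ blocks.
From /n/ at 4 rightward: 5 /e/ → [+nasal]; 6 /s/ blocks.
From /n/ at 4 leftward: 3 /n/ is itself a trigger — this domain ends here.
From /n/ at 7 rightward: 8 /u/ → [+nasal]; 9 /p/ blocks.
From /n/ at 7 leftward: 6 /s/ blocks.
[+nasal] positions on the surface: 2 3 4 5 7 8.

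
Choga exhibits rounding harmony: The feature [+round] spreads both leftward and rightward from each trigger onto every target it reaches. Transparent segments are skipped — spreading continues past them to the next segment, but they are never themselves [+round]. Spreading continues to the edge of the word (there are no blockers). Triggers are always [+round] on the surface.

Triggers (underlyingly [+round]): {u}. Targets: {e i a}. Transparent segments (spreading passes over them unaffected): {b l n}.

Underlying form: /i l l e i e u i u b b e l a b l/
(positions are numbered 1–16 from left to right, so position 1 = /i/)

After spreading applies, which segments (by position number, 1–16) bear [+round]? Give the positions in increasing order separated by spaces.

From /u/ at 7 rightward: 8 /i/ → [+round]; 9 /u/ is itself a trigger — this domain ends here.
From /u/ at 7 leftward: 6 /e/ → [+round]; 5 /i/ → [+round]; 4 /e/ → [+round]; 3 /l/ transparent; 2 /l/ transparent; 1 /i/ → [+round]; word edge.
From /u/ at 9 rightward: 10 /b/ transparent; 11 /b/ transparent; 12 /e/ → [+round]; 13 /l/ transparent; 14 /a/ → [+round]; 15 /b/ transparent; 16 /l/ transparent; word edge.
From /u/ at 9 leftward: 8 /i/ → [+round]; 7 /u/ is itself a trigger — this domain ends here.

1 4 5 6 7 8 9 12 14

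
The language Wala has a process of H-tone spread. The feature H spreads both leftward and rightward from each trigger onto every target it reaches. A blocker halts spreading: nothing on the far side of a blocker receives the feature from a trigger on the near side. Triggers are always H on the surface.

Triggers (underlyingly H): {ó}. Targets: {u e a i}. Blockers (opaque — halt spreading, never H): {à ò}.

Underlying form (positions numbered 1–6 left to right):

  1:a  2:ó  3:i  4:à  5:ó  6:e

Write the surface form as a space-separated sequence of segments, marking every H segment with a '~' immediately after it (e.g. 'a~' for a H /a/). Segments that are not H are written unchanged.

a~ ó~ i~ à ó~ e~

From /ó/ at 2 rightward: 3 /i/ → H; 4 /à/ blocks.
From /ó/ at 2 leftward: 1 /a/ → H; word edge.
From /ó/ at 5 rightward: 6 /e/ → H; word edge.
From /ó/ at 5 leftward: 4 /à/ blocks.
H positions on the surface: 1 2 3 5 6.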